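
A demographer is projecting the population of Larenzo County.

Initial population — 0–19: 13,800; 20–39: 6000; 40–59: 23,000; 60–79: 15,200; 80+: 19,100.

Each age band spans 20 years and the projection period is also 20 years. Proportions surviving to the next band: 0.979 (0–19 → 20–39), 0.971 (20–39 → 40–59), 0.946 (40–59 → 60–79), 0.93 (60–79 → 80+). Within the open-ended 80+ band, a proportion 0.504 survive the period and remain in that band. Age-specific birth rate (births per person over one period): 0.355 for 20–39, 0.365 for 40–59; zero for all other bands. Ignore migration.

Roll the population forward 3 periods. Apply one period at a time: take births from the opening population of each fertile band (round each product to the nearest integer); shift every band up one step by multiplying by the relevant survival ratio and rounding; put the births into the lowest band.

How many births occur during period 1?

[period 1]
Births: 6000 × 0.355 = 2130 ; 23000 × 0.365 = 8395 ⇒ total 10525
20–39: 13800 × 0.979 = 13510
40–59: 6000 × 0.971 = 5826
60–79: 23000 × 0.946 = 21758
80+: 15200 × 0.93 + 19100 × 0.504 = 14136 + 9626 = 23762
→ [10525, 13510, 5826, 21758, 23762]

10525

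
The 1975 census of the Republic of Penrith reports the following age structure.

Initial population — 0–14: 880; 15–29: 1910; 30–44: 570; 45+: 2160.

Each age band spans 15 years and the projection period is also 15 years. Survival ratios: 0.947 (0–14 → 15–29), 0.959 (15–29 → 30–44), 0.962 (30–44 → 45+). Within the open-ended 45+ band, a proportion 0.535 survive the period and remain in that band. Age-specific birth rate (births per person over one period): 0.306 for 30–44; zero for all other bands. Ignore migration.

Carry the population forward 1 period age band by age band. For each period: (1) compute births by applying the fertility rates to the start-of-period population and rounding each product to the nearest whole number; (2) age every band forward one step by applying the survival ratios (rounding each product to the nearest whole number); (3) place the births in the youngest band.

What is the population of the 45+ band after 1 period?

1704

Numbering the bands 1..4 from youngest to oldest:
[period 1]
Births: 570 × 0.306 = 174
Band 2: 880 × 0.947 = 833
Band 3: 1910 × 0.959 = 1832
Band 4: 570 × 0.962 + 2160 × 0.535 = 548 + 1156 = 1704
Population now: 0–14=174, 15–29=833, 30–44=1832, 45+=1704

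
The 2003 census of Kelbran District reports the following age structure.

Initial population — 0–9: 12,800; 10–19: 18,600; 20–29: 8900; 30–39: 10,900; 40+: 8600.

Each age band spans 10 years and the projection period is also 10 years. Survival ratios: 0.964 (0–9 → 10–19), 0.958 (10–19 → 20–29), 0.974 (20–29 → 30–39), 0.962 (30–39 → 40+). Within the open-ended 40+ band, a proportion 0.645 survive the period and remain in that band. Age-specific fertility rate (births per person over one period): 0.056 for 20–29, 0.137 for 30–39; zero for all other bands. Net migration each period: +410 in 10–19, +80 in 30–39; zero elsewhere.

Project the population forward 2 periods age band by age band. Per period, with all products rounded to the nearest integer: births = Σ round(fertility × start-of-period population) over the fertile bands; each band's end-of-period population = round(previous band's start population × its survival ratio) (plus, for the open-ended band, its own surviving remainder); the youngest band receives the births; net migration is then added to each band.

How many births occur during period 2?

Period 1.
Births: 8900 × 0.056 = 498, 10900 × 0.137 = 1493 → total 1991
10–19: 12800 × 0.964 = 12339
20–29: 18600 × 0.958 = 17819
30–39: 8900 × 0.974 = 8669
40+: 10900 × 0.962 + 8600 × 0.645 = 10486 + 5547 = 16033
Net migration: 10–19 + 410 → 12749; 30–39 + 80 → 8749
Giving 1991 / 12749 / 17819 / 8749 / 16033.
Period 2.
Births: 17819 × 0.056 = 998, 8749 × 0.137 = 1199 → total 2197
10–19: 1991 × 0.964 = 1919
20–29: 12749 × 0.958 = 12214
30–39: 17819 × 0.974 = 17356
40+: 8749 × 0.962 + 16033 × 0.645 = 8417 + 10341 = 18758
Net migration: 10–19 + 410 → 2329; 30–39 + 80 → 17436
Giving 2197 / 2329 / 12214 / 17436 / 18758.

2197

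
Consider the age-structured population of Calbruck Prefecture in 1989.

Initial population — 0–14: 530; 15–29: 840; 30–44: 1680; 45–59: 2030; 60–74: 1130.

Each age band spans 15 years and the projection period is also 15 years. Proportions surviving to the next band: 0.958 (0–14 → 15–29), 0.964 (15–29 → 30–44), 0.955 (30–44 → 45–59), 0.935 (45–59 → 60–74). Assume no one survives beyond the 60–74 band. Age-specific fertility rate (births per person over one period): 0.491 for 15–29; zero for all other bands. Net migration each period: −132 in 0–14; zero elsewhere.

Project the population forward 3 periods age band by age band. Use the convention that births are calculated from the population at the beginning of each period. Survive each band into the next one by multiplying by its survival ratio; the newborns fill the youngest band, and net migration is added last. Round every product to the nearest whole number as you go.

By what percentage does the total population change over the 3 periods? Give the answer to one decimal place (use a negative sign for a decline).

(Bands numbered youngest = 1 to oldest = 5.)
[period 1]
Births: 840 × 0.491 = 412
Band 2: 530 × 0.958 = 508
Band 3: 840 × 0.964 = 810
Band 4: 1680 × 0.955 = 1604
Band 5: 2030 × 0.935 = 1898
Net migration: Band 1 − 132 → 280
Population now: 0–14=280, 15–29=508, 30–44=810, 45–59=1604, 60–74=1898
[period 2]
Births: 508 × 0.491 = 249
Band 2: 280 × 0.958 = 268
Band 3: 508 × 0.964 = 490
Band 4: 810 × 0.955 = 774
Band 5: 1604 × 0.935 = 1500
Net migration: Band 1 − 132 → 117
Population now: 0–14=117, 15–29=268, 30–44=490, 45–59=774, 60–74=1500
[period 3]
Births: 268 × 0.491 = 132
Band 2: 117 × 0.958 = 112
Band 3: 268 × 0.964 = 258
Band 4: 490 × 0.955 = 468
Band 5: 774 × 0.935 = 724
Net migration: Band 1 − 132 → 0
Population now: 0–14=0, 15–29=112, 30–44=258, 45–59=468, 60–74=724
Total: 6210 → 1562; change = -4648; percentage change = -74.8%

-74.8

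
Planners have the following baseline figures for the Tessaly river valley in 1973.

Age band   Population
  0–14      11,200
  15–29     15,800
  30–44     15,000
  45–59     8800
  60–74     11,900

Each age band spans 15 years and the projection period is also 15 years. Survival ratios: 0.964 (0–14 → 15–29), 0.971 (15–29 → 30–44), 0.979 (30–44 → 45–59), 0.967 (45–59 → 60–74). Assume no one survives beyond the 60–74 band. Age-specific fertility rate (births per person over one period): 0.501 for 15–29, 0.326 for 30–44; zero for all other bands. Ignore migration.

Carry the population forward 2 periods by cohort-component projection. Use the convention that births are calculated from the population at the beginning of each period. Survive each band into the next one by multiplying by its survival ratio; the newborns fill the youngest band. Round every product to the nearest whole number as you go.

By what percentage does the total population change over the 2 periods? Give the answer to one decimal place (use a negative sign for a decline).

Period 1.
Births: 15800 × 0.501 = 7916 ; 15000 × 0.326 = 4890 ⇒ total 12806
15–29: 11200 × 0.964 = 10797
30–44: 15800 × 0.971 = 15342
45–59: 15000 × 0.979 = 14685
60–74: 8800 × 0.967 = 8510
Population now: 0–14=12806, 15–29=10797, 30–44=15342, 45–59=14685, 60–74=8510
Period 2.
Births: 10797 × 0.501 = 5409 ; 15342 × 0.326 = 5001 ⇒ total 10410
15–29: 12806 × 0.964 = 12345
30–44: 10797 × 0.971 = 10484
45–59: 15342 × 0.979 = 15020
60–74: 14685 × 0.967 = 14200
Population now: 0–14=10410, 15–29=12345, 30–44=10484, 45–59=15020, 60–74=14200
Total: 62700 → 62459; change = -241; percentage change = -0.4%

-0.4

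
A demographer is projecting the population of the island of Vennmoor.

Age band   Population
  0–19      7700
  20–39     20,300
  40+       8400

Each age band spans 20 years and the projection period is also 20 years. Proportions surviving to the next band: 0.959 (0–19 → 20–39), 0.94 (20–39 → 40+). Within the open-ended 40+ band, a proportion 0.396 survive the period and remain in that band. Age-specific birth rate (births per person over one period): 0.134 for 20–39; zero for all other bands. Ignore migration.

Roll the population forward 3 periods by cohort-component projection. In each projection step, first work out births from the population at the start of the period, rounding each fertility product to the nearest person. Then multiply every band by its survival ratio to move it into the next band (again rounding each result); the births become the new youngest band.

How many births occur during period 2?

Period 1.
Births: 20300 × 0.134 = 2720
20–39: 7700 × 0.959 = 7384
40+: 20300 × 0.94 + 8400 × 0.396 = 19082 + 3326 = 22408
End of period: [2720, 7384, 22408]
Period 2.
Births: 7384 × 0.134 = 989
20–39: 2720 × 0.959 = 2608
40+: 7384 × 0.94 + 22408 × 0.396 = 6941 + 8874 = 15815
End of period: [989, 2608, 15815]

989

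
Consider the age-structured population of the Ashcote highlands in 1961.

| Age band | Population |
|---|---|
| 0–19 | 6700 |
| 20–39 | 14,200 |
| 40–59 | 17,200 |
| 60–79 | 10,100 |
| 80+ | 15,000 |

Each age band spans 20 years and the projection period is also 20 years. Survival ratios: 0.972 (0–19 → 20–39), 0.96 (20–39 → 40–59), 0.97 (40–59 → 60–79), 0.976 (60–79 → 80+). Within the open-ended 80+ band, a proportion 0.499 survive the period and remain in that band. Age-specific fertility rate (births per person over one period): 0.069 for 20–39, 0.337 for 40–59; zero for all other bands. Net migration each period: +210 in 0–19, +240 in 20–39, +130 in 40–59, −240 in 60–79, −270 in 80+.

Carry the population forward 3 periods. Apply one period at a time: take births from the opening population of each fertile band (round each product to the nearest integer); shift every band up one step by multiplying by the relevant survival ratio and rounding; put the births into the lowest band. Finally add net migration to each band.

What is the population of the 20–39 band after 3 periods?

5405

Period 1.
Births: 14200 * 0.069 = 980  |  17200 * 0.337 = 5796 — total 6776
20–39: 6700 * 0.972 = 6512
40–59: 14200 * 0.96 = 13632
60–79: 17200 * 0.97 = 16684
80+: 10100 * 0.976 + 15000 * 0.499 = 9858 + 7485 = 17343
Net migration: 0–19 + 210 → 6986; 20–39 + 240 → 6752; 40–59 + 130 → 13762; 60–79 − 240 → 16444; 80+ − 270 → 17073
End of period: [6986, 6752, 13762, 16444, 17073]
Period 2.
Births: 6752 * 0.069 = 466  |  13762 * 0.337 = 4638 — total 5104
20–39: 6986 * 0.972 = 6790
40–59: 6752 * 0.96 = 6482
60–79: 13762 * 0.97 = 13349
80+: 16444 * 0.976 + 17073 * 0.499 = 16049 + 8519 = 24568
Net migration: 0–19 + 210 → 5314; 20–39 + 240 → 7030; 40–59 + 130 → 6612; 60–79 − 240 → 13109; 80+ − 270 → 24298
End of period: [5314, 7030, 6612, 13109, 24298]
Period 3.
Births: 7030 * 0.069 = 485  |  6612 * 0.337 = 2228 — total 2713
20–39: 5314 * 0.972 = 5165
40–59: 7030 * 0.96 = 6749
60–79: 6612 * 0.97 = 6414
80+: 13109 * 0.976 + 24298 * 0.499 = 12794 + 12125 = 24919
Net migration: 0–19 + 210 → 2923; 20–39 + 240 → 5405; 40–59 + 130 → 6879; 60–79 − 240 → 6174; 80+ − 270 → 24649
End of period: [2923, 5405, 6879, 6174, 24649]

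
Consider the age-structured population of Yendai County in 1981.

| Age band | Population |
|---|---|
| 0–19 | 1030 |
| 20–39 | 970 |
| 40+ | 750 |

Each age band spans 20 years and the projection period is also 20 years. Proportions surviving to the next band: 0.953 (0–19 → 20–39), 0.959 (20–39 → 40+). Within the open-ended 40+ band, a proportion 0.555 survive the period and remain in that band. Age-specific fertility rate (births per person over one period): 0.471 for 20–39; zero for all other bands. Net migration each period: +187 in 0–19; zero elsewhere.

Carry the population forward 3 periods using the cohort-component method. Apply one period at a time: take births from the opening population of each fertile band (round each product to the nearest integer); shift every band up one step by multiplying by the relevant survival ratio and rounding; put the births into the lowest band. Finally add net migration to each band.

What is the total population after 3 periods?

(Bands numbered youngest = 1 to oldest = 3.)
Period 1.
Births: 970 × 0.471 = 457
Band 2: 1030 × 0.953 = 982
Band 3: 970 × 0.959 + 750 × 0.555 = 930 + 416 = 1346
Net migration: Band 1 + 187 → 644
Giving 644 / 982 / 1346.
Period 2.
Births: 982 × 0.471 = 463
Band 2: 644 × 0.953 = 614
Band 3: 982 × 0.959 + 1346 × 0.555 = 942 + 747 = 1689
Net migration: Band 1 + 187 → 650
Giving 650 / 614 / 1689.
Period 3.
Births: 614 × 0.471 = 289
Band 2: 650 × 0.953 = 619
Band 3: 614 × 0.959 + 1689 × 0.555 = 589 + 937 = 1526
Net migration: Band 1 + 187 → 476
Giving 476 / 619 / 1526.
Total after period 3: 476 + 619 + 1526 = 2621

2621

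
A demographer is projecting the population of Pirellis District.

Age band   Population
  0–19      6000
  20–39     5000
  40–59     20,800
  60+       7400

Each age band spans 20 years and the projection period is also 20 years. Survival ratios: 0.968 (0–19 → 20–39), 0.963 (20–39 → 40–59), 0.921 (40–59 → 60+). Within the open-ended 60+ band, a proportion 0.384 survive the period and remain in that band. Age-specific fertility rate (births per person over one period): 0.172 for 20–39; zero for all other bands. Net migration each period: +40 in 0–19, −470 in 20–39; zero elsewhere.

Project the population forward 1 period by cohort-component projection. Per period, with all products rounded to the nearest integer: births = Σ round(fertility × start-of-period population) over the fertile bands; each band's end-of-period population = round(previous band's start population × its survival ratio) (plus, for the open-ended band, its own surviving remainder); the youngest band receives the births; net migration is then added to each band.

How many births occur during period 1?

Let group 1 be 0–19 through group 4 = 60+.
Period 1:
Births: 5000 * 0.172 = 860
Group 2: 6000 * 0.968 = 5808
Group 3: 5000 * 0.963 = 4815
Group 4: 20800 * 0.921 + 7400 * 0.384 = 19157 + 2842 = 21999
Net migration: Group 1 + 40 → 900; Group 2 − 470 → 5338
→ [900, 5338, 4815, 21999]

860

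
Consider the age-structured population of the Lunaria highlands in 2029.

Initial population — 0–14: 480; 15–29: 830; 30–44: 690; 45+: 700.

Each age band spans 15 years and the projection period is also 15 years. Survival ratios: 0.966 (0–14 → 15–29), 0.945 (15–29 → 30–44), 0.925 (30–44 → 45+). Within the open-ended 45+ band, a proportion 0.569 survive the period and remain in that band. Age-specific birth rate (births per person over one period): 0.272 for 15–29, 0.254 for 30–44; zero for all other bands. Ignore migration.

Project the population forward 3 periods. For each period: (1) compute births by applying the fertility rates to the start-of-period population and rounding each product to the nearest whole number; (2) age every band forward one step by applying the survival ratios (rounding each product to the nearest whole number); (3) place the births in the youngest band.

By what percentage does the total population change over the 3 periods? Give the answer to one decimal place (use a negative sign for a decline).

Call the groups 1 to 4, youngest first.
After projecting period 1:
Births: 830 × 0.272 = 226  |  690 × 0.254 = 175 ⇒ total 401
Group 2: 480 × 0.966 = 464
Group 3: 830 × 0.945 = 784
Group 4: 690 × 0.925 + 700 × 0.569 = 638 + 398 = 1036
→ [401, 464, 784, 1036]
After projecting period 2:
Births: 464 × 0.272 = 126  |  784 × 0.254 = 199 ⇒ total 325
Group 2: 401 × 0.966 = 387
Group 3: 464 × 0.945 = 438
Group 4: 784 × 0.925 + 1036 × 0.569 = 725 + 589 = 1314
→ [325, 387, 438, 1314]
After projecting period 3:
Births: 387 × 0.272 = 105  |  438 × 0.254 = 111 ⇒ total 216
Group 2: 325 × 0.966 = 314
Group 3: 387 × 0.945 = 366
Group 4: 438 × 0.925 + 1314 × 0.569 = 405 + 748 = 1153
→ [216, 314, 366, 1153]
Total: 2700 → 2049; change = -651; percentage change = -24.1%

-24.1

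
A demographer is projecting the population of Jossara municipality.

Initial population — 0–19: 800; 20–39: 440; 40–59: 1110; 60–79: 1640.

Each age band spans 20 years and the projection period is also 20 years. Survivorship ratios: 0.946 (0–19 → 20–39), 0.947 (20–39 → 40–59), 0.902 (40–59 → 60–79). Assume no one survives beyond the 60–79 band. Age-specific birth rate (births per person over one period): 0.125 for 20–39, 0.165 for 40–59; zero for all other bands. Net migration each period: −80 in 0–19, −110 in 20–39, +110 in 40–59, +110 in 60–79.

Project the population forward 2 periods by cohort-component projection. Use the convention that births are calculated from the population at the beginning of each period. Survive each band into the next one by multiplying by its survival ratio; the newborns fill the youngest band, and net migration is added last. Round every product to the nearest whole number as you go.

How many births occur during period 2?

[period 1]
Births: 440 * 0.125 = 55, 1110 * 0.165 = 183 — total 238
20–39: 800 * 0.946 = 757
40–59: 440 * 0.947 = 417
60–79: 1110 * 0.902 = 1001
Net migration: 0–19 − 80 → 158; 20–39 − 110 → 647; 40–59 + 110 → 527; 60–79 + 110 → 1111
Population now: 0–19=158, 20–39=647, 40–59=527, 60–79=1111
[period 2]
Births: 647 * 0.125 = 81, 527 * 0.165 = 87 — total 168
20–39: 158 * 0.946 = 149
40–59: 647 * 0.947 = 613
60–79: 527 * 0.902 = 475
Net migration: 0–19 − 80 → 88; 20–39 − 110 → 39; 40–59 + 110 → 723; 60–79 + 110 → 585
Population now: 0–19=88, 20–39=39, 40–59=723, 60–79=585

168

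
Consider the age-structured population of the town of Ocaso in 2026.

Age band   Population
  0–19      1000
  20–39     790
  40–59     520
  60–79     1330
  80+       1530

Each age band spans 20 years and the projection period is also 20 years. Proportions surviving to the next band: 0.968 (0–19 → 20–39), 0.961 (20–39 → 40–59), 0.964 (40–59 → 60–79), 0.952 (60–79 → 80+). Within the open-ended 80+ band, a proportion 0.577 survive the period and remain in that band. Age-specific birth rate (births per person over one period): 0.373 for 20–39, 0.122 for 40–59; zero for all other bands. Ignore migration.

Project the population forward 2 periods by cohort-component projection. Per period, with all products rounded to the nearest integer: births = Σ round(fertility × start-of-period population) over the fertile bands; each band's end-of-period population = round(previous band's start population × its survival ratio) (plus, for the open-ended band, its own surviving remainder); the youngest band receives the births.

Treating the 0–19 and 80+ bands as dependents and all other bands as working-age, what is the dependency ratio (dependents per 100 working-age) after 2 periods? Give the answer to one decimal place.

108.1

Period 1.
Births: 790 × 0.373 = 295  |  520 × 0.122 = 63 — total 358
20–39: 1000 × 0.968 = 968
40–59: 790 × 0.961 = 759
60–79: 520 × 0.964 = 501
80+: 1330 × 0.952 + 1530 × 0.577 = 1266 + 883 = 2149
End of period: [358, 968, 759, 501, 2149]
Period 2.
Births: 968 × 0.373 = 361  |  759 × 0.122 = 93 — total 454
20–39: 358 × 0.968 = 347
40–59: 968 × 0.961 = 930
60–79: 759 × 0.964 = 732
80+: 501 × 0.952 + 2149 × 0.577 = 477 + 1240 = 1717
End of period: [454, 347, 930, 732, 1717]
Dependents (band 0–19 + band 80+) = 454 + 1717 = 2171; working-age = 2009; ratio = 2171/2009 × 100 = 108.1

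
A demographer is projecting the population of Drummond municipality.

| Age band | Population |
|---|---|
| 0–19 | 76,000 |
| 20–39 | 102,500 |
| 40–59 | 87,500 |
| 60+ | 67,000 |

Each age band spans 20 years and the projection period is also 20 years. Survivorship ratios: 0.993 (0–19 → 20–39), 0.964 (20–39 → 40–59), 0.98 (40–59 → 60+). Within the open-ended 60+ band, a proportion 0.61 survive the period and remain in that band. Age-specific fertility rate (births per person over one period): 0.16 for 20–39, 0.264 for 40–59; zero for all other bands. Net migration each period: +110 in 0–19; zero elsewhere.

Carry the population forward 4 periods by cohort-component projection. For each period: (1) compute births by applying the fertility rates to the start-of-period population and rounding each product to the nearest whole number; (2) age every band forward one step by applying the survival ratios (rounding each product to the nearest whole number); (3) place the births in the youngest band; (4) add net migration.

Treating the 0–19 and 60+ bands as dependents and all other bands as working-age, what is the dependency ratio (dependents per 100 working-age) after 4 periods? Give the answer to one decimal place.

260.4

Call the groups 1 to 4, youngest first.
[period 1]
Births: 102500 × 0.16 = 16400, 87500 × 0.264 = 23100 — total 39500
Group 2: 76000 × 0.993 = 75468
Group 3: 102500 × 0.964 = 98810
Group 4: 87500 × 0.98 + 67000 × 0.61 = 85750 + 40870 = 126620
Net migration: Group 1 + 110 → 39610
Population now: 0–19=39610, 20–39=75468, 40–59=98810, 60+=126620
[period 2]
Births: 75468 × 0.16 = 12075, 98810 × 0.264 = 26086 — total 38161
Group 2: 39610 × 0.993 = 39333
Group 3: 75468 × 0.964 = 72751
Group 4: 98810 × 0.98 + 126620 × 0.61 = 96834 + 77238 = 174072
Net migration: Group 1 + 110 → 38271
Population now: 0–19=38271, 20–39=39333, 40–59=72751, 60+=174072
[period 3]
Births: 39333 × 0.16 = 6293, 72751 × 0.264 = 19206 — total 25499
Group 2: 38271 × 0.993 = 38003
Group 3: 39333 × 0.964 = 37917
Group 4: 72751 × 0.98 + 174072 × 0.61 = 71296 + 106184 = 177480
Net migration: Group 1 + 110 → 25609
Population now: 0–19=25609, 20–39=38003, 40–59=37917, 60+=177480
[period 4]
Births: 38003 × 0.16 = 6080, 37917 × 0.264 = 10010 — total 16090
Group 2: 25609 × 0.993 = 25430
Group 3: 38003 × 0.964 = 36635
Group 4: 37917 × 0.98 + 177480 × 0.61 = 37159 + 108263 = 145422
Net migration: Group 1 + 110 → 16200
Population now: 0–19=16200, 20–39=25430, 40–59=36635, 60+=145422
Dependents (band 0–19 + band 60+) = 16200 + 145422 = 161622; working-age = 62065; ratio = 161622/62065 × 100 = 260.4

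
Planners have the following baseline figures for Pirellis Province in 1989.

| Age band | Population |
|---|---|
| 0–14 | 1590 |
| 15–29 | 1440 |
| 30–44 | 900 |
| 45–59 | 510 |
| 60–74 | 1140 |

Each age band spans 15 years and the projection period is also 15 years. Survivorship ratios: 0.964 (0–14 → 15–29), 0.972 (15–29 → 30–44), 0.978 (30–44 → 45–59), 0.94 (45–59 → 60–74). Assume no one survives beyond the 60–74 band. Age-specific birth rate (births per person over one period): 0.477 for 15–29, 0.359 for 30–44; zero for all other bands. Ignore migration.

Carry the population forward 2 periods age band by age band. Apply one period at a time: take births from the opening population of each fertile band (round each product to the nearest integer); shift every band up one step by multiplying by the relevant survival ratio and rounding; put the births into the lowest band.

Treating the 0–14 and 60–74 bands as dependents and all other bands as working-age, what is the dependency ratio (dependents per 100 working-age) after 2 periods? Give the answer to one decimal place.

Period 1:
Births: 1440 × 0.477 = 687  |  900 × 0.359 = 323 → 1010
15–29: 1590 × 0.964 = 1533
30–44: 1440 × 0.972 = 1400
45–59: 900 × 0.978 = 880
60–74: 510 × 0.94 = 479
Giving 1010 / 1533 / 1400 / 880 / 479.
Period 2:
Births: 1533 × 0.477 = 731  |  1400 × 0.359 = 503 → 1234
15–29: 1010 × 0.964 = 974
30–44: 1533 × 0.972 = 1490
45–59: 1400 × 0.978 = 1369
60–74: 880 × 0.94 = 827
Giving 1234 / 974 / 1490 / 1369 / 827.
Dependents (band 0–14 + band 60–74) = 1234 + 827 = 2061; working-age = 3833; ratio = 2061/3833 × 100 = 53.8

53.8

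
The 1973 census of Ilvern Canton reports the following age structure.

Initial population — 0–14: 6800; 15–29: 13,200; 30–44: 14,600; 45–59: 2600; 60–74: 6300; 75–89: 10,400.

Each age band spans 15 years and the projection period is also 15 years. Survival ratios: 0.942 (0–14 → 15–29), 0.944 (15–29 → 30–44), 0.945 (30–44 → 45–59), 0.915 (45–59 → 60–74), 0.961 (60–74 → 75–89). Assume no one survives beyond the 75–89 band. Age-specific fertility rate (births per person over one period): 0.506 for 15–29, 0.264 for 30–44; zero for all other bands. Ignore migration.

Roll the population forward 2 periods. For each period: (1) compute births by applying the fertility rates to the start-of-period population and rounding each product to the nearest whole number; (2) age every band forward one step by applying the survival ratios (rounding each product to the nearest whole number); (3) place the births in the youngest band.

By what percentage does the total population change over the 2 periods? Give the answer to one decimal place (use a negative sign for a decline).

Let group 1 be 0–14 through group 6 = 75–89.
Period 1.
Births: 13200 × 0.506 = 6679 ; 14600 × 0.264 = 3854 — total 10533
Group 2: 6800 × 0.942 = 6406
Group 3: 13200 × 0.944 = 12461
Group 4: 14600 × 0.945 = 13797
Group 5: 2600 × 0.915 = 2379
Group 6: 6300 × 0.961 = 6054
Population now: 0–14=10533, 15–29=6406, 30–44=12461, 45–59=13797, 60–74=2379, 75–89=6054
Period 2.
Births: 6406 × 0.506 = 3241 ; 12461 × 0.264 = 3290 — total 6531
Group 2: 10533 × 0.942 = 9922
Group 3: 6406 × 0.944 = 6047
Group 4: 12461 × 0.945 = 11776
Group 5: 13797 × 0.915 = 12624
Group 6: 2379 × 0.961 = 2286
Population now: 0–14=6531, 15–29=9922, 30–44=6047, 45–59=11776, 60–74=12624, 75–89=2286
Total: 53900 → 49186; change = -4714; percentage change = -8.7%

-8.7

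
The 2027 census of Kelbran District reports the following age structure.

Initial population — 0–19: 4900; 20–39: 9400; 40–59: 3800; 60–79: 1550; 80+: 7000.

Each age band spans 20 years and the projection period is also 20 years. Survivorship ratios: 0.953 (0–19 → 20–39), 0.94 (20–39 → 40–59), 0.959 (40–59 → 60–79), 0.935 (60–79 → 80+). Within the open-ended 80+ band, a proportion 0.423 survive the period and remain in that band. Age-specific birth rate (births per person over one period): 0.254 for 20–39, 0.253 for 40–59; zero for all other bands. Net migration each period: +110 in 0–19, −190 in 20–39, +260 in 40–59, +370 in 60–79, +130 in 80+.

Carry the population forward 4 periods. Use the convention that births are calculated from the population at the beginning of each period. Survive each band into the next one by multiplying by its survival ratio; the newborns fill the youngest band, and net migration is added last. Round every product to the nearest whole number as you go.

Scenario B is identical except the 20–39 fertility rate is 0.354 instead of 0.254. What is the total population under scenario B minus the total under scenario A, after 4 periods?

Period 1:
Births: 9400 × 0.254 = 2388  |  3800 × 0.253 = 961 — total 3349
20–39: 4900 × 0.953 = 4670
40–59: 9400 × 0.94 = 8836
60–79: 3800 × 0.959 = 3644
80+: 1550 × 0.935 + 7000 × 0.423 = 1449 + 2961 = 4410
Net migration: 0–19 + 110 → 3459; 20–39 − 190 → 4480; 40–59 + 260 → 9096; 60–79 + 370 → 4014; 80+ + 130 → 4540
→ [3459, 4480, 9096, 4014, 4540]
Period 2:
Births: 4480 × 0.254 = 1138  |  9096 × 0.253 = 2301 — total 3439
20–39: 3459 × 0.953 = 3296
40–59: 4480 × 0.94 = 4211
60–79: 9096 × 0.959 = 8723
80+: 4014 × 0.935 + 4540 × 0.423 = 3753 + 1920 = 5673
Net migration: 0–19 + 110 → 3549; 20–39 − 190 → 3106; 40–59 + 260 → 4471; 60–79 + 370 → 9093; 80+ + 130 → 5803
→ [3549, 3106, 4471, 9093, 5803]
Period 3:
Births: 3106 × 0.254 = 789  |  4471 × 0.253 = 1131 — total 1920
20–39: 3549 × 0.953 = 3382
40–59: 3106 × 0.94 = 2920
60–79: 4471 × 0.959 = 4288
80+: 9093 × 0.935 + 5803 × 0.423 = 8502 + 2455 = 10957
Net migration: 0–19 + 110 → 2030; 20–39 − 190 → 3192; 40–59 + 260 → 3180; 60–79 + 370 → 4658; 80+ + 130 → 11087
→ [2030, 3192, 3180, 4658, 11087]
Period 4:
Births: 3192 × 0.254 = 811  |  3180 × 0.253 = 805 — total 1616
20–39: 2030 × 0.953 = 1935
40–59: 3192 × 0.94 = 3000
60–79: 3180 × 0.959 = 3050
80+: 4658 × 0.935 + 11087 × 0.423 = 4355 + 4690 = 9045
Net migration: 0–19 + 110 → 1726; 20–39 − 190 → 1745; 40–59 + 260 → 3260; 60–79 + 370 → 3420; 80+ + 130 → 9175
→ [1726, 1745, 3260, 3420, 9175]
Scenario A total after 4 periods: 19326
Scenario B projection —
Period 1:
Births: 9400 × 0.354 = 3328  |  3800 × 0.253 = 961 — total 4289
20–39: 4900 × 0.953 = 4670
40–59: 9400 × 0.94 = 8836
60–79: 3800 × 0.959 = 3644
80+: 1550 × 0.935 + 7000 × 0.423 = 1449 + 2961 = 4410
Net migration: 0–19 + 110 → 4399; 20–39 − 190 → 4480; 40–59 + 260 → 9096; 60–79 + 370 → 4014; 80+ + 130 → 4540
→ [4399, 4480, 9096, 4014, 4540]
Period 2:
Births: 4480 × 0.354 = 1586  |  9096 × 0.253 = 2301 — total 3887
20–39: 4399 × 0.953 = 4192
40–59: 4480 × 0.94 = 4211
60–79: 9096 × 0.959 = 8723
80+: 4014 × 0.935 + 4540 × 0.423 = 3753 + 1920 = 5673
Net migration: 0–19 + 110 → 3997; 20–39 − 190 → 4002; 40–59 + 260 → 4471; 60–79 + 370 → 9093; 80+ + 130 → 5803
→ [3997, 4002, 4471, 9093, 5803]
Period 3:
Births: 4002 × 0.354 = 1417  |  4471 × 0.253 = 1131 — total 2548
20–39: 3997 × 0.953 = 3809
40–59: 4002 × 0.94 = 3762
60–79: 4471 × 0.959 = 4288
80+: 9093 × 0.935 + 5803 × 0.423 = 8502 + 2455 = 10957
Net migration: 0–19 + 110 → 2658; 20–39 − 190 → 3619; 40–59 + 260 → 4022; 60–79 + 370 → 4658; 80+ + 130 → 11087
→ [2658, 3619, 4022, 4658, 11087]
Period 4:
Births: 3619 × 0.354 = 1281  |  4022 × 0.253 = 1018 — total 2299
20–39: 2658 × 0.953 = 2533
40–59: 3619 × 0.94 = 3402
60–79: 4022 × 0.959 = 3857
80+: 4658 × 0.935 + 11087 × 0.423 = 4355 + 4690 = 9045
Net migration: 0–19 + 110 → 2409; 20–39 − 190 → 2343; 40–59 + 260 → 3662; 60–79 + 370 → 4227; 80+ + 130 → 9175
→ [2409, 2343, 3662, 4227, 9175]
Scenario B total after 4 periods: 21816
Difference B − A = 21816 − 19326 = 2490

2490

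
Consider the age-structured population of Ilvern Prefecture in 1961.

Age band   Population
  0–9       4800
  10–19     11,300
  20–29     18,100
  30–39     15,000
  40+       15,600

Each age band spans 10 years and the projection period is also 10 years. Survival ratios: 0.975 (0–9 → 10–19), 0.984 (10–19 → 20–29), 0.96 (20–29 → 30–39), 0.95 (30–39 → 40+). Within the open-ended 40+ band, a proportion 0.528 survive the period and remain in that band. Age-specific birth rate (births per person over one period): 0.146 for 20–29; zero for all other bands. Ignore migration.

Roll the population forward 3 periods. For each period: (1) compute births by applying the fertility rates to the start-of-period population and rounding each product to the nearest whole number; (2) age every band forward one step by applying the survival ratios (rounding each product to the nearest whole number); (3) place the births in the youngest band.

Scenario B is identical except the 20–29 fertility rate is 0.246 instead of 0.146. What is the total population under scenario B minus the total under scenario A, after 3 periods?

Numbering the bands 1..5 from youngest to oldest:
— Period 1 —
Births: 18100 * 0.146 = 2643
Band 2: 4800 * 0.975 = 4680
Band 3: 11300 * 0.984 = 11119
Band 4: 18100 * 0.96 = 17376
Band 5: 15000 * 0.95 + 15600 * 0.528 = 14250 + 8237 = 22487
→ [2643, 4680, 11119, 17376, 22487]
— Period 2 —
Births: 11119 * 0.146 = 1623
Band 2: 2643 * 0.975 = 2577
Band 3: 4680 * 0.984 = 4605
Band 4: 11119 * 0.96 = 10674
Band 5: 17376 * 0.95 + 22487 * 0.528 = 16507 + 11873 = 28380
→ [1623, 2577, 4605, 10674, 28380]
— Period 3 —
Births: 4605 * 0.146 = 672
Band 2: 1623 * 0.975 = 1582
Band 3: 2577 * 0.984 = 2536
Band 4: 4605 * 0.96 = 4421
Band 5: 10674 * 0.95 + 28380 * 0.528 = 10140 + 14985 = 25125
→ [672, 1582, 2536, 4421, 25125]
Scenario A total after 3 periods: 34336
Scenario B projection —
— Period 1 —
Births: 18100 * 0.246 = 4453
Band 2: 4800 * 0.975 = 4680
Band 3: 11300 * 0.984 = 11119
Band 4: 18100 * 0.96 = 17376
Band 5: 15000 * 0.95 + 15600 * 0.528 = 14250 + 8237 = 22487
→ [4453, 4680, 11119, 17376, 22487]
— Period 2 —
Births: 11119 * 0.246 = 2735
Band 2: 4453 * 0.975 = 4342
Band 3: 4680 * 0.984 = 4605
Band 4: 11119 * 0.96 = 10674
Band 5: 17376 * 0.95 + 22487 * 0.528 = 16507 + 11873 = 28380
→ [2735, 4342, 4605, 10674, 28380]
— Period 3 —
Births: 4605 * 0.246 = 1133
Band 2: 2735 * 0.975 = 2667
Band 3: 4342 * 0.984 = 4273
Band 4: 4605 * 0.96 = 4421
Band 5: 10674 * 0.95 + 28380 * 0.528 = 10140 + 14985 = 25125
→ [1133, 2667, 4273, 4421, 25125]
Scenario B total after 3 periods: 37619
Difference B − A = 37619 − 34336 = 3283

3283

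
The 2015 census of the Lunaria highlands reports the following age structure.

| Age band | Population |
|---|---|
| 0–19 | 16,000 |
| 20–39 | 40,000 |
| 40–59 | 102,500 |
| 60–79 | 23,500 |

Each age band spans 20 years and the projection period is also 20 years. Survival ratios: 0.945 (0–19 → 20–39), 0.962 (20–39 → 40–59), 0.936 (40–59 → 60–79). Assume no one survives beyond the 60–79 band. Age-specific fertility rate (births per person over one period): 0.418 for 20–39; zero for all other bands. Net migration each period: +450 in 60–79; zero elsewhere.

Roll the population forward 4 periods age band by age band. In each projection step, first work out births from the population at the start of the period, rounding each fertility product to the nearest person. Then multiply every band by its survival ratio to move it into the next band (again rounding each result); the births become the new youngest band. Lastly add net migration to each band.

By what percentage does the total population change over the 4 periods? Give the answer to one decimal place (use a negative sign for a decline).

Let band 1 be 0–19 through band 4 = 60–79.
After projecting period 1:
Births: 40000 × 0.418 = 16720
Band 2: 16000 × 0.945 = 15120
Band 3: 40000 × 0.962 = 38480
Band 4: 102500 × 0.936 = 95940
Net migration: Band 4 + 450 → 96390
End of period: [16720, 15120, 38480, 96390]
After projecting period 2:
Births: 15120 × 0.418 = 6320
Band 2: 16720 × 0.945 = 15800
Band 3: 15120 × 0.962 = 14545
Band 4: 38480 × 0.936 = 36017
Net migration: Band 4 + 450 → 36467
End of period: [6320, 15800, 14545, 36467]
After projecting period 3:
Births: 15800 × 0.418 = 6604
Band 2: 6320 × 0.945 = 5972
Band 3: 15800 × 0.962 = 15200
Band 4: 14545 × 0.936 = 13614
Net migration: Band 4 + 450 → 14064
End of period: [6604, 5972, 15200, 14064]
After projecting period 4:
Births: 5972 × 0.418 = 2496
Band 2: 6604 × 0.945 = 6241
Band 3: 5972 × 0.962 = 5745
Band 4: 15200 × 0.936 = 14227
Net migration: Band 4 + 450 → 14677
End of period: [2496, 6241, 5745, 14677]
Total: 182000 → 29159; change = -152841; percentage change = -84.0%

-84.0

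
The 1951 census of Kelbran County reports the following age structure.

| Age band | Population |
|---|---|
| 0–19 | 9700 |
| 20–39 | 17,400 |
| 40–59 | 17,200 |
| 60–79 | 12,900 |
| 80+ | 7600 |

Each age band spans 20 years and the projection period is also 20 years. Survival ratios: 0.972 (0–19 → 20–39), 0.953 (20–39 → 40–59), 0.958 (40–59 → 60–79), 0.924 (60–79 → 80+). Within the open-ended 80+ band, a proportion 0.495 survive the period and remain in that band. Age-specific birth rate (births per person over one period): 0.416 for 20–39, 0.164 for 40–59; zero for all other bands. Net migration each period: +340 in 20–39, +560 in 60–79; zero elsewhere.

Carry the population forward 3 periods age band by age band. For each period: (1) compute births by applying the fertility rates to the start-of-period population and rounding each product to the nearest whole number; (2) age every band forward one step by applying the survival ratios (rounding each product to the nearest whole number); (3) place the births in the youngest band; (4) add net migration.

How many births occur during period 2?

Call the groups 1 to 5, youngest first.
— Period 1 —
Births: 17400 × 0.416 = 7238  |  17200 × 0.164 = 2821 → 10059
Group 2: 9700 × 0.972 = 9428
Group 3: 17400 × 0.953 = 16582
Group 4: 17200 × 0.958 = 16478
Group 5: 12900 × 0.924 + 7600 × 0.495 = 11920 + 3762 = 15682
Net migration: Group 2 + 340 → 9768; Group 4 + 560 → 17038
Giving 10059 / 9768 / 16582 / 17038 / 15682.
— Period 2 —
Births: 9768 × 0.416 = 4063  |  16582 × 0.164 = 2719 → 6782
Group 2: 10059 × 0.972 = 9777
Group 3: 9768 × 0.953 = 9309
Group 4: 16582 × 0.958 = 15886
Group 5: 17038 × 0.924 + 15682 × 0.495 = 15743 + 7763 = 23506
Net migration: Group 2 + 340 → 10117; Group 4 + 560 → 16446
Giving 6782 / 10117 / 9309 / 16446 / 23506.

6782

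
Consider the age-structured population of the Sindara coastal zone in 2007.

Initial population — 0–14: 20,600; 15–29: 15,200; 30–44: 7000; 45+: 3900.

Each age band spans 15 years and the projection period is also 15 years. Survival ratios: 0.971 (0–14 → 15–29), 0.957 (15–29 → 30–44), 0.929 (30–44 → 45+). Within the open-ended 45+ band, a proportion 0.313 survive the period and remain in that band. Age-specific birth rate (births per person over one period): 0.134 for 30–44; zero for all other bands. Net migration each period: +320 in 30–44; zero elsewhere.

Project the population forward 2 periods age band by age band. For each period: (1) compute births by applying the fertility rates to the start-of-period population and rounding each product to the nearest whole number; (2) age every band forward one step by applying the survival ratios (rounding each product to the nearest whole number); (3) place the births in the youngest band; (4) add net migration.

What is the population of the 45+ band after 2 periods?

Let band 1 be 0–14 through band 4 = 45+.
Period 1:
Births: 7000 × 0.134 = 938
Band 2: 20600 × 0.971 = 20003
Band 3: 15200 × 0.957 = 14546
Band 4: 7000 × 0.929 + 3900 × 0.313 = 6503 + 1221 = 7724
Net migration: Band 3 + 320 → 14866
Giving 938 / 20003 / 14866 / 7724.
Period 2:
Births: 14866 × 0.134 = 1992
Band 2: 938 × 0.971 = 911
Band 3: 20003 × 0.957 = 19143
Band 4: 14866 × 0.929 + 7724 × 0.313 = 13811 + 2418 = 16229
Net migration: Band 3 + 320 → 19463
Giving 1992 / 911 / 19463 / 16229.

16229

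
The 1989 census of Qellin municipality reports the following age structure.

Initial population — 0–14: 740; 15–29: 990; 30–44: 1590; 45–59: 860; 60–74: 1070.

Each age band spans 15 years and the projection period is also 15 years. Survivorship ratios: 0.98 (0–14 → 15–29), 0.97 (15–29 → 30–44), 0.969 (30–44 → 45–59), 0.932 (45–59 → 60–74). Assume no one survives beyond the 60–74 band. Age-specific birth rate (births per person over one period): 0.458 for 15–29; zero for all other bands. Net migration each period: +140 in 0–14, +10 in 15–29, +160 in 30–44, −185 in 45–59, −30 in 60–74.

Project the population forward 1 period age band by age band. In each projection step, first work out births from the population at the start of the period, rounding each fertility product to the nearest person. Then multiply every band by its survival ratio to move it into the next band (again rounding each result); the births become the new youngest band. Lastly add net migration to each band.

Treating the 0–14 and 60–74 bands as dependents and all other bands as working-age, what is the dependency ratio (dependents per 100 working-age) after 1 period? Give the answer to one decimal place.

42.5

— Period 1 —
Births: 990 × 0.458 = 453
15–29: 740 × 0.98 = 725
30–44: 990 × 0.97 = 960
45–59: 1590 × 0.969 = 1541
60–74: 860 × 0.932 = 802
Net migration: 0–14 + 140 → 593; 15–29 + 10 → 735; 30–44 + 160 → 1120; 45–59 − 185 → 1356; 60–74 − 30 → 772
End of period: [593, 735, 1120, 1356, 772]
Dependents (band 0–14 + band 60–74) = 593 + 772 = 1365; working-age = 3211; ratio = 1365/3211 × 100 = 42.5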